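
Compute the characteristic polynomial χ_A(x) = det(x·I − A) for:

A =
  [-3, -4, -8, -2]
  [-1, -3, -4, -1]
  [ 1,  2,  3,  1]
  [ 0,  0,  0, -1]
x^4 + 4*x^3 + 6*x^2 + 4*x + 1

Expanding det(x·I − A) (e.g. by cofactor expansion or by noting that A is similar to its Jordan form J, which has the same characteristic polynomial as A) gives
  χ_A(x) = x^4 + 4*x^3 + 6*x^2 + 4*x + 1
which factors as (x + 1)^4. The eigenvalues (with algebraic multiplicities) are λ = -1 with multiplicity 4.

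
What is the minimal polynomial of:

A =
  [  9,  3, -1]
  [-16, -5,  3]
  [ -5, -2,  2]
x^3 - 6*x^2 + 12*x - 8

The characteristic polynomial is χ_A(x) = (x - 2)^3, so the eigenvalues are known. The minimal polynomial is
  m_A(x) = Π_λ (x − λ)^{k_λ}
where k_λ is the size of the *largest* Jordan block for λ (equivalently, the smallest k with (A − λI)^k v = 0 for every generalised eigenvector v of λ).

  λ = 2: largest Jordan block has size 3, contributing (x − 2)^3

So m_A(x) = (x - 2)^3 = x^3 - 6*x^2 + 12*x - 8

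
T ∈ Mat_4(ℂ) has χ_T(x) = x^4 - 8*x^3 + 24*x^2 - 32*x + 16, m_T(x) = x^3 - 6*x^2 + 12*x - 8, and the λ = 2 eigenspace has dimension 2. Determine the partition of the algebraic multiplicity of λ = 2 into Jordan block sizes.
Block sizes for λ = 2: [3, 1]

Step 1 — from the characteristic polynomial, algebraic multiplicity of λ = 2 is 4. From dim ker(T − (2)·I) = 2, there are exactly 2 Jordan blocks for λ = 2.
Step 2 — from the minimal polynomial, the factor (x − 2)^3 tells us the largest block for λ = 2 has size 3.
Step 3 — with total size 4, 2 blocks, and largest block 3, the block sizes (in nonincreasing order) are [3, 1].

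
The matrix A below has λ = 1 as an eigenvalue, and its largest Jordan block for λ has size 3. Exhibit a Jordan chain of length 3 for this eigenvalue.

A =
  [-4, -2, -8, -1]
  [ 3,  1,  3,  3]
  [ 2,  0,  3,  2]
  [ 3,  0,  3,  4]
A Jordan chain for λ = 1 of length 3:
v_1 = (10, -6, -4, -6)ᵀ
v_2 = (-2, 0, 0, 0)ᵀ
v_3 = (0, 1, 0, 0)ᵀ

Let N = A − (1)·I. We want v_3 with N^3 v_3 = 0 but N^2 v_3 ≠ 0; then v_{j-1} := N · v_j for j = 3, …, 2.

Pick v_3 = (0, 1, 0, 0)ᵀ.
Then v_2 = N · v_3 = (-2, 0, 0, 0)ᵀ.
Then v_1 = N · v_2 = (10, -6, -4, -6)ᵀ.

Sanity check: (A − (1)·I) v_1 = (0, 0, 0, 0)ᵀ = 0. ✓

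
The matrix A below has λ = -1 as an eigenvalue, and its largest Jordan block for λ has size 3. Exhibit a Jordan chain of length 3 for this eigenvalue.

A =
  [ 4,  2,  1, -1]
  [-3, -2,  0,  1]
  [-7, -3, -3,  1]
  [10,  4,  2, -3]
A Jordan chain for λ = -1 of length 3:
v_1 = (2, -2, -2, 4)ᵀ
v_2 = (5, -3, -7, 10)ᵀ
v_3 = (1, 0, 0, 0)ᵀ

Let N = A − (-1)·I. We want v_3 with N^3 v_3 = 0 but N^2 v_3 ≠ 0; then v_{j-1} := N · v_j for j = 3, …, 2.

Pick v_3 = (1, 0, 0, 0)ᵀ.
Then v_2 = N · v_3 = (5, -3, -7, 10)ᵀ.
Then v_1 = N · v_2 = (2, -2, -2, 4)ᵀ.

Sanity check: (A − (-1)·I) v_1 = (0, 0, 0, 0)ᵀ = 0. ✓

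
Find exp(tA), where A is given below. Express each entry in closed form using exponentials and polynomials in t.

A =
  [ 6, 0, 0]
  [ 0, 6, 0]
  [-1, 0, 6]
e^{tA} =
  [exp(6*t), 0, 0]
  [0, exp(6*t), 0]
  [-t*exp(6*t), 0, exp(6*t)]

Strategy: write A = P · J · P⁻¹ where J is a Jordan canonical form, so e^{tA} = P · e^{tJ} · P⁻¹, and e^{tJ} can be computed block-by-block.

A has Jordan form
J =
  [6, 1, 0]
  [0, 6, 0]
  [0, 0, 6]
(up to reordering of blocks).

Per-block formulas:
  For a 1×1 block at λ = 6: exp(t · [6]) = [e^(6t)].
  For a 2×2 Jordan block J_2(6): exp(t · J_2(6)) = e^(6t)·(I + t·N), where N is the 2×2 nilpotent shift.

After assembling e^{tJ} and conjugating by P, we get:

e^{tA} =
  [exp(6*t), 0, 0]
  [0, exp(6*t), 0]
  [-t*exp(6*t), 0, exp(6*t)]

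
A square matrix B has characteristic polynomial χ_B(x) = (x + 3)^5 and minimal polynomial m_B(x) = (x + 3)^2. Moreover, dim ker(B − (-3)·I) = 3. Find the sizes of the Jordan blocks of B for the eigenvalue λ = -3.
Block sizes for λ = -3: [2, 2, 1]

Step 1 — from the characteristic polynomial, algebraic multiplicity of λ = -3 is 5. From dim ker(B − (-3)·I) = 3, there are exactly 3 Jordan blocks for λ = -3.
Step 2 — from the minimal polynomial, the factor (x + 3)^2 tells us the largest block for λ = -3 has size 2.
Step 3 — with total size 5, 3 blocks, and largest block 2, the block sizes (in nonincreasing order) are [2, 2, 1].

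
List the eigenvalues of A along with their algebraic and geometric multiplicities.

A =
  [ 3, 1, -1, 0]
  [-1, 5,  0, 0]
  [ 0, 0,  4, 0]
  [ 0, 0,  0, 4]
λ = 4: alg = 4, geom = 2

Step 1 — factor the characteristic polynomial to read off the algebraic multiplicities:
  χ_A(x) = (x - 4)^4

Step 2 — compute geometric multiplicities via the rank-nullity identity g(λ) = n − rank(A − λI):
  rank(A − (4)·I) = 2, so dim ker(A − (4)·I) = n − 2 = 2

Summary:
  λ = 4: algebraic multiplicity = 4, geometric multiplicity = 2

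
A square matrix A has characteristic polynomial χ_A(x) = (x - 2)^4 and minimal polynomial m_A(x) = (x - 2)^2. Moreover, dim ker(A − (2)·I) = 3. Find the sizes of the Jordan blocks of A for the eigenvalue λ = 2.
Block sizes for λ = 2: [2, 1, 1]

Step 1 — from the characteristic polynomial, algebraic multiplicity of λ = 2 is 4. From dim ker(A − (2)·I) = 3, there are exactly 3 Jordan blocks for λ = 2.
Step 2 — from the minimal polynomial, the factor (x − 2)^2 tells us the largest block for λ = 2 has size 2.
Step 3 — with total size 4, 3 blocks, and largest block 2, the block sizes (in nonincreasing order) are [2, 1, 1].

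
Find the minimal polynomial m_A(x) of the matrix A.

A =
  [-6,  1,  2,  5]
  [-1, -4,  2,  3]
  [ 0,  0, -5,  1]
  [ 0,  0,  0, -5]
x^2 + 10*x + 25

The characteristic polynomial is χ_A(x) = (x + 5)^4, so the eigenvalues are known. The minimal polynomial is
  m_A(x) = Π_λ (x − λ)^{k_λ}
where k_λ is the size of the *largest* Jordan block for λ (equivalently, the smallest k with (A − λI)^k v = 0 for every generalised eigenvector v of λ).

  λ = -5: largest Jordan block has size 2, contributing (x + 5)^2

So m_A(x) = (x + 5)^2 = x^2 + 10*x + 25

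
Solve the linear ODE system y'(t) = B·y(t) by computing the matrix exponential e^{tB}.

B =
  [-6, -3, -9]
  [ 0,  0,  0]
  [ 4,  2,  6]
e^{tB} =
  [1 - 6*t, -3*t, -9*t]
  [0, 1, 0]
  [4*t, 2*t, 6*t + 1]

Strategy: write B = P · J · P⁻¹ where J is a Jordan canonical form, so e^{tB} = P · e^{tJ} · P⁻¹, and e^{tJ} can be computed block-by-block.

B has Jordan form
J =
  [0, 1, 0]
  [0, 0, 0]
  [0, 0, 0]
(up to reordering of blocks).

Per-block formulas:
  For a 2×2 Jordan block J_2(0): exp(t · J_2(0)) = e^(0t)·(I + t·N), where N is the 2×2 nilpotent shift.
  For a 1×1 block at λ = 0: exp(t · [0]) = [e^(0t)].

After assembling e^{tJ} and conjugating by P, we get:

e^{tB} =
  [1 - 6*t, -3*t, -9*t]
  [0, 1, 0]
  [4*t, 2*t, 6*t + 1]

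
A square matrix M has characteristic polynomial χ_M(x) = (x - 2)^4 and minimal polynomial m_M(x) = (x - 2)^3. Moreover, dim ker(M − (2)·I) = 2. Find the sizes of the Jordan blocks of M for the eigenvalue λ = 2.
Block sizes for λ = 2: [3, 1]

Step 1 — from the characteristic polynomial, algebraic multiplicity of λ = 2 is 4. From dim ker(M − (2)·I) = 2, there are exactly 2 Jordan blocks for λ = 2.
Step 2 — from the minimal polynomial, the factor (x − 2)^3 tells us the largest block for λ = 2 has size 3.
Step 3 — with total size 4, 2 blocks, and largest block 3, the block sizes (in nonincreasing order) are [3, 1].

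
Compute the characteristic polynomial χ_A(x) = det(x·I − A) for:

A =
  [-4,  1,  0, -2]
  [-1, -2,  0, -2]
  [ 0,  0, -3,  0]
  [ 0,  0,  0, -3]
x^4 + 12*x^3 + 54*x^2 + 108*x + 81

Expanding det(x·I − A) (e.g. by cofactor expansion or by noting that A is similar to its Jordan form J, which has the same characteristic polynomial as A) gives
  χ_A(x) = x^4 + 12*x^3 + 54*x^2 + 108*x + 81
which factors as (x + 3)^4. The eigenvalues (with algebraic multiplicities) are λ = -3 with multiplicity 4.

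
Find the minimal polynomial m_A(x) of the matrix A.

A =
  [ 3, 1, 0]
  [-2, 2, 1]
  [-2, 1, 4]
x^3 - 9*x^2 + 27*x - 27

The characteristic polynomial is χ_A(x) = (x - 3)^3, so the eigenvalues are known. The minimal polynomial is
  m_A(x) = Π_λ (x − λ)^{k_λ}
where k_λ is the size of the *largest* Jordan block for λ (equivalently, the smallest k with (A − λI)^k v = 0 for every generalised eigenvector v of λ).

  λ = 3: largest Jordan block has size 3, contributing (x − 3)^3

So m_A(x) = (x - 3)^3 = x^3 - 9*x^2 + 27*x - 27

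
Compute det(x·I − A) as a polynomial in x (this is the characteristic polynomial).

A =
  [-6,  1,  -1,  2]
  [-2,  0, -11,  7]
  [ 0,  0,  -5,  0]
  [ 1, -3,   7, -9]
x^4 + 20*x^3 + 150*x^2 + 500*x + 625

Expanding det(x·I − A) (e.g. by cofactor expansion or by noting that A is similar to its Jordan form J, which has the same characteristic polynomial as A) gives
  χ_A(x) = x^4 + 20*x^3 + 150*x^2 + 500*x + 625
which factors as (x + 5)^4. The eigenvalues (with algebraic multiplicities) are λ = -5 with multiplicity 4.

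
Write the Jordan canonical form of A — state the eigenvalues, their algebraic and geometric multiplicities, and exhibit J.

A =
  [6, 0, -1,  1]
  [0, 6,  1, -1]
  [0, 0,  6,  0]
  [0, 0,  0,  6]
J_2(6) ⊕ J_1(6) ⊕ J_1(6)

The characteristic polynomial is
  det(x·I − A) = x^4 - 24*x^3 + 216*x^2 - 864*x + 1296 = (x - 6)^4

Eigenvalues and multiplicities (the geometric multiplicity of λ is n − rank(A − λI), which equals the number of Jordan blocks for λ):
  λ = 6: algebraic multiplicity = 4, geometric multiplicity = 3

Determining the block sizes for each eigenvalue:
  λ = 6: 3 blocks summing to 4 forces exactly one block of size 2 and the rest size 1 → block sizes [2, 1, 1]

Assembling the blocks gives a Jordan form
J =
  [6, 1, 0, 0]
  [0, 6, 0, 0]
  [0, 0, 6, 0]
  [0, 0, 0, 6]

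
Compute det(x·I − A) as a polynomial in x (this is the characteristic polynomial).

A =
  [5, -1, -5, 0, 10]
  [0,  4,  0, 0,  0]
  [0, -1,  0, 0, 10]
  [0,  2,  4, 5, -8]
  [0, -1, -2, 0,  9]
x^5 - 23*x^4 + 211*x^3 - 965*x^2 + 2200*x - 2000

Expanding det(x·I − A) (e.g. by cofactor expansion or by noting that A is similar to its Jordan form J, which has the same characteristic polynomial as A) gives
  χ_A(x) = x^5 - 23*x^4 + 211*x^3 - 965*x^2 + 2200*x - 2000
which factors as (x - 5)^3*(x - 4)^2. The eigenvalues (with algebraic multiplicities) are λ = 4 with multiplicity 2, λ = 5 with multiplicity 3.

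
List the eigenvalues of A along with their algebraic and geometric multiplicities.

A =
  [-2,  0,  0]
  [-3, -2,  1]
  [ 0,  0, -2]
λ = -2: alg = 3, geom = 2

Step 1 — factor the characteristic polynomial to read off the algebraic multiplicities:
  χ_A(x) = (x + 2)^3

Step 2 — compute geometric multiplicities via the rank-nullity identity g(λ) = n − rank(A − λI):
  rank(A − (-2)·I) = 1, so dim ker(A − (-2)·I) = n − 1 = 2

Summary:
  λ = -2: algebraic multiplicity = 3, geometric multiplicity = 2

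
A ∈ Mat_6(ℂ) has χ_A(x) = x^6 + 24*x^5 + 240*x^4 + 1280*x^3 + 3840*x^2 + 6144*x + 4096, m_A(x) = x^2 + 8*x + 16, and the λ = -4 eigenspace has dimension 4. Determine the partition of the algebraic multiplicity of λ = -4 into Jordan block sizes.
Block sizes for λ = -4: [2, 2, 1, 1]

Step 1 — from the characteristic polynomial, algebraic multiplicity of λ = -4 is 6. From dim ker(A − (-4)·I) = 4, there are exactly 4 Jordan blocks for λ = -4.
Step 2 — from the minimal polynomial, the factor (x + 4)^2 tells us the largest block for λ = -4 has size 2.
Step 3 — with total size 6, 4 blocks, and largest block 2, the block sizes (in nonincreasing order) are [2, 2, 1, 1].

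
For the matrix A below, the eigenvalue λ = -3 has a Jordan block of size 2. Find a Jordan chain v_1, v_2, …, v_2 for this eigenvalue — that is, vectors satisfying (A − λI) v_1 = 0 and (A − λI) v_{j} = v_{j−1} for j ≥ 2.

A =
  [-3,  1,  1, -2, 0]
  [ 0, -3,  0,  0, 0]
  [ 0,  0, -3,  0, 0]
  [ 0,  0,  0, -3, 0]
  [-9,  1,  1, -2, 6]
A Jordan chain for λ = -3 of length 2:
v_1 = (1, 0, 0, 0, 1)ᵀ
v_2 = (0, 1, 0, 0, 0)ᵀ

Let N = A − (-3)·I. We want v_2 with N^2 v_2 = 0 but N^1 v_2 ≠ 0; then v_{j-1} := N · v_j for j = 2, …, 2.

Pick v_2 = (0, 1, 0, 0, 0)ᵀ.
Then v_1 = N · v_2 = (1, 0, 0, 0, 1)ᵀ.

Sanity check: (A − (-3)·I) v_1 = (0, 0, 0, 0, 0)ᵀ = 0. ✓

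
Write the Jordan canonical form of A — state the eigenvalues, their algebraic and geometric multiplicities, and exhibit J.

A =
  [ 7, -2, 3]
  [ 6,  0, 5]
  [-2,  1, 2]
J_3(3)

The characteristic polynomial is
  det(x·I − A) = x^3 - 9*x^2 + 27*x - 27 = (x - 3)^3

Eigenvalues and multiplicities (the geometric multiplicity of λ is n − rank(A − λI), which equals the number of Jordan blocks for λ):
  λ = 3: algebraic multiplicity = 3, geometric multiplicity = 1

Determining the block sizes for each eigenvalue:
  λ = 3: one block (gm = 1), so the single block has size am = 3 → block sizes [3]

Assembling the blocks gives a Jordan form
J =
  [3, 1, 0]
  [0, 3, 1]
  [0, 0, 3]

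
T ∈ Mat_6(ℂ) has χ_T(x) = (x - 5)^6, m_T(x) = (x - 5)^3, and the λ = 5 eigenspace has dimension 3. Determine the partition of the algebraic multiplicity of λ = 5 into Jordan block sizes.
Block sizes for λ = 5: [3, 2, 1]

Step 1 — from the characteristic polynomial, algebraic multiplicity of λ = 5 is 6. From dim ker(T − (5)·I) = 3, there are exactly 3 Jordan blocks for λ = 5.
Step 2 — from the minimal polynomial, the factor (x − 5)^3 tells us the largest block for λ = 5 has size 3.
Step 3 — with total size 6, 3 blocks, and largest block 3, the block sizes (in nonincreasing order) are [3, 2, 1].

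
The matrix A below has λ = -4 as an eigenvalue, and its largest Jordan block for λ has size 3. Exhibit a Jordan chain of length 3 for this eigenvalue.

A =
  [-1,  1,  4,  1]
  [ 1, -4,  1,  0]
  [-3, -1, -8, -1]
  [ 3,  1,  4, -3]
A Jordan chain for λ = -4 of length 3:
v_1 = (1, 0, -1, 1)ᵀ
v_2 = (3, 1, -3, 3)ᵀ
v_3 = (1, 0, 0, 0)ᵀ

Let N = A − (-4)·I. We want v_3 with N^3 v_3 = 0 but N^2 v_3 ≠ 0; then v_{j-1} := N · v_j for j = 3, …, 2.

Pick v_3 = (1, 0, 0, 0)ᵀ.
Then v_2 = N · v_3 = (3, 1, -3, 3)ᵀ.
Then v_1 = N · v_2 = (1, 0, -1, 1)ᵀ.

Sanity check: (A − (-4)·I) v_1 = (0, 0, 0, 0)ᵀ = 0. ✓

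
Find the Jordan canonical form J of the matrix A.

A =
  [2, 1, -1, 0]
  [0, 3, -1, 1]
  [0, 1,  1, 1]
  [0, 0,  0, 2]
J_2(2) ⊕ J_2(2)

The characteristic polynomial is
  det(x·I − A) = x^4 - 8*x^3 + 24*x^2 - 32*x + 16 = (x - 2)^4

Eigenvalues and multiplicities (the geometric multiplicity of λ is n − rank(A − λI), which equals the number of Jordan blocks for λ):
  λ = 2: algebraic multiplicity = 4, geometric multiplicity = 2

Determining the block sizes for each eigenvalue:
  λ = 2: with am = 4 and gm = 2, the partition is not yet determined (e.g. several partitions of 4 into 2 parts exist). Let N = A − (2)·I. Computing rank(N^1) = 2, rank(N^2) = 0; the number of blocks of size ≥ j is rank(N^{j−1}) − rank(N^j), giving [2, 2]. So we have 2 block(s) of size 2 → block sizes [2, 2]

Assembling the blocks gives a Jordan form
J =
  [2, 1, 0, 0]
  [0, 2, 0, 0]
  [0, 0, 2, 1]
  [0, 0, 0, 2]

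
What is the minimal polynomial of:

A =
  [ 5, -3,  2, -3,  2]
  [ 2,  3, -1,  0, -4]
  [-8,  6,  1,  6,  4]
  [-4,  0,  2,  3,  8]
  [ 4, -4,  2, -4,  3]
x^3 - 9*x^2 + 27*x - 27

The characteristic polynomial is χ_A(x) = (x - 3)^5, so the eigenvalues are known. The minimal polynomial is
  m_A(x) = Π_λ (x − λ)^{k_λ}
where k_λ is the size of the *largest* Jordan block for λ (equivalently, the smallest k with (A − λI)^k v = 0 for every generalised eigenvector v of λ).

  λ = 3: largest Jordan block has size 3, contributing (x − 3)^3

So m_A(x) = (x - 3)^3 = x^3 - 9*x^2 + 27*x - 27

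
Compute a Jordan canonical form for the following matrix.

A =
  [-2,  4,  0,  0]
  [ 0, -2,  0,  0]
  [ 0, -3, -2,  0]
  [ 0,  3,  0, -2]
J_2(-2) ⊕ J_1(-2) ⊕ J_1(-2)

The characteristic polynomial is
  det(x·I − A) = x^4 + 8*x^3 + 24*x^2 + 32*x + 16 = (x + 2)^4

Eigenvalues and multiplicities (the geometric multiplicity of λ is n − rank(A − λI), which equals the number of Jordan blocks for λ):
  λ = -2: algebraic multiplicity = 4, geometric multiplicity = 3

Determining the block sizes for each eigenvalue:
  λ = -2: 3 blocks summing to 4 forces exactly one block of size 2 and the rest size 1 → block sizes [2, 1, 1]

Assembling the blocks gives a Jordan form
J =
  [-2,  1,  0,  0]
  [ 0, -2,  0,  0]
  [ 0,  0, -2,  0]
  [ 0,  0,  0, -2]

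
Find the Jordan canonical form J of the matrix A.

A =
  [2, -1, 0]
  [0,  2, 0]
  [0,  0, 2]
J_2(2) ⊕ J_1(2)

The characteristic polynomial is
  det(x·I − A) = x^3 - 6*x^2 + 12*x - 8 = (x - 2)^3

Eigenvalues and multiplicities (the geometric multiplicity of λ is n − rank(A − λI), which equals the number of Jordan blocks for λ):
  λ = 2: algebraic multiplicity = 3, geometric multiplicity = 2

Determining the block sizes for each eigenvalue:
  λ = 2: 2 blocks summing to 3 forces exactly one block of size 2 and the rest size 1 → block sizes [2, 1]

Assembling the blocks gives a Jordan form
J =
  [2, 1, 0]
  [0, 2, 0]
  [0, 0, 2]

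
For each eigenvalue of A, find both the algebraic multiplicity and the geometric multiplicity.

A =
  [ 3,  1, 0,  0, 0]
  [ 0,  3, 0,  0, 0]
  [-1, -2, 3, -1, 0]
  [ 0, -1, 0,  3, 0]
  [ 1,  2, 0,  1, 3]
λ = 3: alg = 5, geom = 3

Step 1 — factor the characteristic polynomial to read off the algebraic multiplicities:
  χ_A(x) = (x - 3)^5

Step 2 — compute geometric multiplicities via the rank-nullity identity g(λ) = n − rank(A − λI):
  rank(A − (3)·I) = 2, so dim ker(A − (3)·I) = n − 2 = 3

Summary:
  λ = 3: algebraic multiplicity = 5, geometric multiplicity = 3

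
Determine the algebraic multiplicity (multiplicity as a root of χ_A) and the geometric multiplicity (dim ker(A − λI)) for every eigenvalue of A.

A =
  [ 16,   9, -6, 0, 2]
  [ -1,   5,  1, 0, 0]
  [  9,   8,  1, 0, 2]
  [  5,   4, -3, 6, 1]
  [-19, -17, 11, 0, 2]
λ = 6: alg = 5, geom = 2

Step 1 — factor the characteristic polynomial to read off the algebraic multiplicities:
  χ_A(x) = (x - 6)^5

Step 2 — compute geometric multiplicities via the rank-nullity identity g(λ) = n − rank(A − λI):
  rank(A − (6)·I) = 3, so dim ker(A − (6)·I) = n − 3 = 2

Summary:
  λ = 6: algebraic multiplicity = 5, geometric multiplicity = 2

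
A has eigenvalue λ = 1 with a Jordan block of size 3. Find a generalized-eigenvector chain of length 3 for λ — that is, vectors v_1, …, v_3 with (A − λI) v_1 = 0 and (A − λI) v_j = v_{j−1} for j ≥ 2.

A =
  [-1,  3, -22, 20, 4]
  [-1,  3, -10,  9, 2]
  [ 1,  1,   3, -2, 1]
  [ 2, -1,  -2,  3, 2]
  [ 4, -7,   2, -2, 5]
A Jordan chain for λ = 1 of length 3:
v_1 = (1, 0, -3, -3, -1)ᵀ
v_2 = (-2, -1, 0, 0, 0)ᵀ
v_3 = (0, 0, 1, 1, 0)ᵀ

Let N = A − (1)·I. We want v_3 with N^3 v_3 = 0 but N^2 v_3 ≠ 0; then v_{j-1} := N · v_j for j = 3, …, 2.

Pick v_3 = (0, 0, 1, 1, 0)ᵀ.
Then v_2 = N · v_3 = (-2, -1, 0, 0, 0)ᵀ.
Then v_1 = N · v_2 = (1, 0, -3, -3, -1)ᵀ.

Sanity check: (A − (1)·I) v_1 = (0, 0, 0, 0, 0)ᵀ = 0. ✓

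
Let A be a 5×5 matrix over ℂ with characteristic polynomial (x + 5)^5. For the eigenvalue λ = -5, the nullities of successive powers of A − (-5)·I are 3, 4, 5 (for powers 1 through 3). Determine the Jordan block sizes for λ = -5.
Block sizes for λ = -5: [3, 1, 1]

From the dimensions of kernels of powers, the number of Jordan blocks of size at least j is d_j − d_{j−1} where d_j = dim ker(N^j) (with d_0 = 0). Computing the differences gives [3, 1, 1].
The number of blocks of size exactly k is (#blocks of size ≥ k) − (#blocks of size ≥ k + 1), so the partition is: 2 block(s) of size 1, 1 block(s) of size 3.
In nonincreasing order the block sizes are [3, 1, 1].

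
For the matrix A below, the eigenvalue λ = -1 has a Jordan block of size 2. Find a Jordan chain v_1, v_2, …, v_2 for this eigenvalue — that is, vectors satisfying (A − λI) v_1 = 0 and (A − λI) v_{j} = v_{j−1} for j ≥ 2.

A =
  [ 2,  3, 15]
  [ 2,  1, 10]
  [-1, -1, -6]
A Jordan chain for λ = -1 of length 2:
v_1 = (3, 2, -1)ᵀ
v_2 = (1, 0, 0)ᵀ

Let N = A − (-1)·I. We want v_2 with N^2 v_2 = 0 but N^1 v_2 ≠ 0; then v_{j-1} := N · v_j for j = 2, …, 2.

Pick v_2 = (1, 0, 0)ᵀ.
Then v_1 = N · v_2 = (3, 2, -1)ᵀ.

Sanity check: (A − (-1)·I) v_1 = (0, 0, 0)ᵀ = 0. ✓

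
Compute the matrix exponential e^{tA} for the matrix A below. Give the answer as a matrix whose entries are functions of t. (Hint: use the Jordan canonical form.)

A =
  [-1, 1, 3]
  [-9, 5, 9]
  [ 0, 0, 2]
e^{tA} =
  [-3*t*exp(2*t) + exp(2*t), t*exp(2*t), 3*t*exp(2*t)]
  [-9*t*exp(2*t), 3*t*exp(2*t) + exp(2*t), 9*t*exp(2*t)]
  [0, 0, exp(2*t)]

Strategy: write A = P · J · P⁻¹ where J is a Jordan canonical form, so e^{tA} = P · e^{tJ} · P⁻¹, and e^{tJ} can be computed block-by-block.

A has Jordan form
J =
  [2, 1, 0]
  [0, 2, 0]
  [0, 0, 2]
(up to reordering of blocks).

Per-block formulas:
  For a 1×1 block at λ = 2: exp(t · [2]) = [e^(2t)].
  For a 2×2 Jordan block J_2(2): exp(t · J_2(2)) = e^(2t)·(I + t·N), where N is the 2×2 nilpotent shift.

After assembling e^{tJ} and conjugating by P, we get:

e^{tA} =
  [-3*t*exp(2*t) + exp(2*t), t*exp(2*t), 3*t*exp(2*t)]
  [-9*t*exp(2*t), 3*t*exp(2*t) + exp(2*t), 9*t*exp(2*t)]
  [0, 0, exp(2*t)]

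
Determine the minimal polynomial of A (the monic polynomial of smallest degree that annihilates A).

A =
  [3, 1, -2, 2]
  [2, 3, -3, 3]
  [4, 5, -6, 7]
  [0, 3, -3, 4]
x^3 - 3*x^2 + 3*x - 1

The characteristic polynomial is χ_A(x) = (x - 1)^4, so the eigenvalues are known. The minimal polynomial is
  m_A(x) = Π_λ (x − λ)^{k_λ}
where k_λ is the size of the *largest* Jordan block for λ (equivalently, the smallest k with (A − λI)^k v = 0 for every generalised eigenvector v of λ).

  λ = 1: largest Jordan block has size 3, contributing (x − 1)^3

So m_A(x) = (x - 1)^3 = x^3 - 3*x^2 + 3*x - 1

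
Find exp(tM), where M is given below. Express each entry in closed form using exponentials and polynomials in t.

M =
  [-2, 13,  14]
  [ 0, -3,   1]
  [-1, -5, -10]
e^{tM} =
  [-5*t^2*exp(-5*t)/2 + 3*t*exp(-5*t) + exp(-5*t), -5*t^2*exp(-5*t)/2 + 13*t*exp(-5*t), -15*t^2*exp(-5*t)/2 + 14*t*exp(-5*t)]
  [-t^2*exp(-5*t)/2, -t^2*exp(-5*t)/2 + 2*t*exp(-5*t) + exp(-5*t), -3*t^2*exp(-5*t)/2 + t*exp(-5*t)]
  [t^2*exp(-5*t) - t*exp(-5*t), t^2*exp(-5*t) - 5*t*exp(-5*t), 3*t^2*exp(-5*t) - 5*t*exp(-5*t) + exp(-5*t)]

Strategy: write M = P · J · P⁻¹ where J is a Jordan canonical form, so e^{tM} = P · e^{tJ} · P⁻¹, and e^{tJ} can be computed block-by-block.

M has Jordan form
J =
  [-5,  1,  0]
  [ 0, -5,  1]
  [ 0,  0, -5]
(up to reordering of blocks).

Per-block formulas:
  For a 3×3 Jordan block J_3(-5): exp(t · J_3(-5)) = e^(-5t)·(I + t·N + (t^2/2)·N^2), where N is the 3×3 nilpotent shift.

After assembling e^{tJ} and conjugating by P, we get:

e^{tM} =
  [-5*t^2*exp(-5*t)/2 + 3*t*exp(-5*t) + exp(-5*t), -5*t^2*exp(-5*t)/2 + 13*t*exp(-5*t), -15*t^2*exp(-5*t)/2 + 14*t*exp(-5*t)]
  [-t^2*exp(-5*t)/2, -t^2*exp(-5*t)/2 + 2*t*exp(-5*t) + exp(-5*t), -3*t^2*exp(-5*t)/2 + t*exp(-5*t)]
  [t^2*exp(-5*t) - t*exp(-5*t), t^2*exp(-5*t) - 5*t*exp(-5*t), 3*t^2*exp(-5*t) - 5*t*exp(-5*t) + exp(-5*t)]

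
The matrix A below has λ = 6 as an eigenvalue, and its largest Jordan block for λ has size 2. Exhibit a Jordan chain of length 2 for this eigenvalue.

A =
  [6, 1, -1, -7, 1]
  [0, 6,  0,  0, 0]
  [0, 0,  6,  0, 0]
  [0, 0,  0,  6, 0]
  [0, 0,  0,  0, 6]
A Jordan chain for λ = 6 of length 2:
v_1 = (1, 0, 0, 0, 0)ᵀ
v_2 = (0, 1, 0, 0, 0)ᵀ

Let N = A − (6)·I. We want v_2 with N^2 v_2 = 0 but N^1 v_2 ≠ 0; then v_{j-1} := N · v_j for j = 2, …, 2.

Pick v_2 = (0, 1, 0, 0, 0)ᵀ.
Then v_1 = N · v_2 = (1, 0, 0, 0, 0)ᵀ.

Sanity check: (A − (6)·I) v_1 = (0, 0, 0, 0, 0)ᵀ = 0. ✓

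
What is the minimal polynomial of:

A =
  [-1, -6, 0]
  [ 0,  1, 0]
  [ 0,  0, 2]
x^3 - 2*x^2 - x + 2

The characteristic polynomial is χ_A(x) = (x - 2)*(x - 1)*(x + 1), so the eigenvalues are known. The minimal polynomial is
  m_A(x) = Π_λ (x − λ)^{k_λ}
where k_λ is the size of the *largest* Jordan block for λ (equivalently, the smallest k with (A − λI)^k v = 0 for every generalised eigenvector v of λ).

  λ = -1: largest Jordan block has size 1, contributing (x + 1)
  λ = 1: largest Jordan block has size 1, contributing (x − 1)
  λ = 2: largest Jordan block has size 1, contributing (x − 2)

So m_A(x) = (x - 2)*(x - 1)*(x + 1) = x^3 - 2*x^2 - x + 2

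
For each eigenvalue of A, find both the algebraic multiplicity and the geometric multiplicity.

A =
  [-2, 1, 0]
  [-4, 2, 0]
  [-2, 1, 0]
λ = 0: alg = 3, geom = 2

Step 1 — factor the characteristic polynomial to read off the algebraic multiplicities:
  χ_A(x) = x^3

Step 2 — compute geometric multiplicities via the rank-nullity identity g(λ) = n − rank(A − λI):
  rank(A − (0)·I) = 1, so dim ker(A − (0)·I) = n − 1 = 2

Summary:
  λ = 0: algebraic multiplicity = 3, geometric multiplicity = 2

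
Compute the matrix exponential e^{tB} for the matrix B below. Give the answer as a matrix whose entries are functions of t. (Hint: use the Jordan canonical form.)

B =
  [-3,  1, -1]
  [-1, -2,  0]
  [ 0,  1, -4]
e^{tB} =
  [-t^2*exp(-3*t)/2 + exp(-3*t), t*exp(-3*t), t^2*exp(-3*t)/2 - t*exp(-3*t)]
  [-t^2*exp(-3*t)/2 - t*exp(-3*t), t*exp(-3*t) + exp(-3*t), t^2*exp(-3*t)/2]
  [-t^2*exp(-3*t)/2, t*exp(-3*t), t^2*exp(-3*t)/2 - t*exp(-3*t) + exp(-3*t)]

Strategy: write B = P · J · P⁻¹ where J is a Jordan canonical form, so e^{tB} = P · e^{tJ} · P⁻¹, and e^{tJ} can be computed block-by-block.

B has Jordan form
J =
  [-3,  1,  0]
  [ 0, -3,  1]
  [ 0,  0, -3]
(up to reordering of blocks).

Per-block formulas:
  For a 3×3 Jordan block J_3(-3): exp(t · J_3(-3)) = e^(-3t)·(I + t·N + (t^2/2)·N^2), where N is the 3×3 nilpotent shift.

After assembling e^{tJ} and conjugating by P, we get:

e^{tB} =
  [-t^2*exp(-3*t)/2 + exp(-3*t), t*exp(-3*t), t^2*exp(-3*t)/2 - t*exp(-3*t)]
  [-t^2*exp(-3*t)/2 - t*exp(-3*t), t*exp(-3*t) + exp(-3*t), t^2*exp(-3*t)/2]
  [-t^2*exp(-3*t)/2, t*exp(-3*t), t^2*exp(-3*t)/2 - t*exp(-3*t) + exp(-3*t)]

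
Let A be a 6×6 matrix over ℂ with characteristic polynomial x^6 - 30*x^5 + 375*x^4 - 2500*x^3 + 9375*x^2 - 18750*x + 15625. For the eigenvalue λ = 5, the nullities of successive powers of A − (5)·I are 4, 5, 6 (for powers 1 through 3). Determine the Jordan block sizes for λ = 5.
Block sizes for λ = 5: [3, 1, 1, 1]

From the dimensions of kernels of powers, the number of Jordan blocks of size at least j is d_j − d_{j−1} where d_j = dim ker(N^j) (with d_0 = 0). Computing the differences gives [4, 1, 1].
The number of blocks of size exactly k is (#blocks of size ≥ k) − (#blocks of size ≥ k + 1), so the partition is: 3 block(s) of size 1, 1 block(s) of size 3.
In nonincreasing order the block sizes are [3, 1, 1, 1].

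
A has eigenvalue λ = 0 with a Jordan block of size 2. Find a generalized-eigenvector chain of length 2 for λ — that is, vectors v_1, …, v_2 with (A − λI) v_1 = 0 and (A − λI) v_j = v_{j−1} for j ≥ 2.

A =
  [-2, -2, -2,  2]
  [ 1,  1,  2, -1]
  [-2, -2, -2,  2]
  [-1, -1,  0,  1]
A Jordan chain for λ = 0 of length 2:
v_1 = (0, -1, 0, -1)ᵀ
v_2 = (1, 0, -1, 0)ᵀ

Let N = A − (0)·I. We want v_2 with N^2 v_2 = 0 but N^1 v_2 ≠ 0; then v_{j-1} := N · v_j for j = 2, …, 2.

Pick v_2 = (1, 0, -1, 0)ᵀ.
Then v_1 = N · v_2 = (0, -1, 0, -1)ᵀ.

Sanity check: (A − (0)·I) v_1 = (0, 0, 0, 0)ᵀ = 0. ✓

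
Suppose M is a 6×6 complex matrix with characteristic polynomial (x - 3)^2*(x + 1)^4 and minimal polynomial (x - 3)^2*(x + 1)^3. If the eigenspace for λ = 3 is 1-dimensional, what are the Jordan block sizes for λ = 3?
Block sizes for λ = 3: [2]

Step 1 — from the characteristic polynomial, algebraic multiplicity of λ = 3 is 2. From dim ker(M − (3)·I) = 1, there are exactly 1 Jordan blocks for λ = 3.
Step 2 — from the minimal polynomial, the factor (x − 3)^2 tells us the largest block for λ = 3 has size 2.
Step 3 — with total size 2, 1 blocks, and largest block 2, the block sizes (in nonincreasing order) are [2].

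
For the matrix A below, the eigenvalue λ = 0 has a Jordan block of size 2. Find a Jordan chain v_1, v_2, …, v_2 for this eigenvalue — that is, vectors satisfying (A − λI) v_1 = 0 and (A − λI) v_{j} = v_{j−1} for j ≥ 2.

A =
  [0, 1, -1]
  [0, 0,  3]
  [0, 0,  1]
A Jordan chain for λ = 0 of length 2:
v_1 = (1, 0, 0)ᵀ
v_2 = (0, 1, 0)ᵀ

Let N = A − (0)·I. We want v_2 with N^2 v_2 = 0 but N^1 v_2 ≠ 0; then v_{j-1} := N · v_j for j = 2, …, 2.

Pick v_2 = (0, 1, 0)ᵀ.
Then v_1 = N · v_2 = (1, 0, 0)ᵀ.

Sanity check: (A − (0)·I) v_1 = (0, 0, 0)ᵀ = 0. ✓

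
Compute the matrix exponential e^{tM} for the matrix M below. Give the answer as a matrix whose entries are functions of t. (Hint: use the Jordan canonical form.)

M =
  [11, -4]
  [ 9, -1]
e^{tM} =
  [6*t*exp(5*t) + exp(5*t), -4*t*exp(5*t)]
  [9*t*exp(5*t), -6*t*exp(5*t) + exp(5*t)]

Strategy: write M = P · J · P⁻¹ where J is a Jordan canonical form, so e^{tM} = P · e^{tJ} · P⁻¹, and e^{tJ} can be computed block-by-block.

M has Jordan form
J =
  [5, 1]
  [0, 5]
(up to reordering of blocks).

Per-block formulas:
  For a 2×2 Jordan block J_2(5): exp(t · J_2(5)) = e^(5t)·(I + t·N), where N is the 2×2 nilpotent shift.

After assembling e^{tJ} and conjugating by P, we get:

e^{tM} =
  [6*t*exp(5*t) + exp(5*t), -4*t*exp(5*t)]
  [9*t*exp(5*t), -6*t*exp(5*t) + exp(5*t)]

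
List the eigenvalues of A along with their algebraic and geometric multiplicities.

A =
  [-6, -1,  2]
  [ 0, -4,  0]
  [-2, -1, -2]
λ = -4: alg = 3, geom = 2

Step 1 — factor the characteristic polynomial to read off the algebraic multiplicities:
  χ_A(x) = (x + 4)^3

Step 2 — compute geometric multiplicities via the rank-nullity identity g(λ) = n − rank(A − λI):
  rank(A − (-4)·I) = 1, so dim ker(A − (-4)·I) = n − 1 = 2

Summary:
  λ = -4: algebraic multiplicity = 3, geometric multiplicity = 2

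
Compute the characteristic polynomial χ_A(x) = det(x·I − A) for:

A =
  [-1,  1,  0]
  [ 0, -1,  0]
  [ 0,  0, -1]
x^3 + 3*x^2 + 3*x + 1

Expanding det(x·I − A) (e.g. by cofactor expansion or by noting that A is similar to its Jordan form J, which has the same characteristic polynomial as A) gives
  χ_A(x) = x^3 + 3*x^2 + 3*x + 1
which factors as (x + 1)^3. The eigenvalues (with algebraic multiplicities) are λ = -1 with multiplicity 3.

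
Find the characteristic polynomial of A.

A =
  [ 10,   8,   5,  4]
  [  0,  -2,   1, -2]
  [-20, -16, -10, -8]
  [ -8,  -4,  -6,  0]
x^4 + 2*x^3 - 8*x^2

Expanding det(x·I − A) (e.g. by cofactor expansion or by noting that A is similar to its Jordan form J, which has the same characteristic polynomial as A) gives
  χ_A(x) = x^4 + 2*x^3 - 8*x^2
which factors as x^2*(x - 2)*(x + 4). The eigenvalues (with algebraic multiplicities) are λ = -4 with multiplicity 1, λ = 0 with multiplicity 2, λ = 2 with multiplicity 1.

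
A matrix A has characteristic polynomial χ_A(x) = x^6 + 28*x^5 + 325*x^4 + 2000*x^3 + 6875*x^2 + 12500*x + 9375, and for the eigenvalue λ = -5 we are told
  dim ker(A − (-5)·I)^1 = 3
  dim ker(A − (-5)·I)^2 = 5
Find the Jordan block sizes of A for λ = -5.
Block sizes for λ = -5: [2, 2, 1]

From the dimensions of kernels of powers, the number of Jordan blocks of size at least j is d_j − d_{j−1} where d_j = dim ker(N^j) (with d_0 = 0). Computing the differences gives [3, 2].
The number of blocks of size exactly k is (#blocks of size ≥ k) − (#blocks of size ≥ k + 1), so the partition is: 1 block(s) of size 1, 2 block(s) of size 2.
In nonincreasing order the block sizes are [2, 2, 1].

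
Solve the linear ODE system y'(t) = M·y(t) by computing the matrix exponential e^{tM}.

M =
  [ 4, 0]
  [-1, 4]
e^{tM} =
  [exp(4*t), 0]
  [-t*exp(4*t), exp(4*t)]

Strategy: write M = P · J · P⁻¹ where J is a Jordan canonical form, so e^{tM} = P · e^{tJ} · P⁻¹, and e^{tJ} can be computed block-by-block.

M has Jordan form
J =
  [4, 1]
  [0, 4]
(up to reordering of blocks).

Per-block formulas:
  For a 2×2 Jordan block J_2(4): exp(t · J_2(4)) = e^(4t)·(I + t·N), where N is the 2×2 nilpotent shift.

After assembling e^{tJ} and conjugating by P, we get:

e^{tM} =
  [exp(4*t), 0]
  [-t*exp(4*t), exp(4*t)]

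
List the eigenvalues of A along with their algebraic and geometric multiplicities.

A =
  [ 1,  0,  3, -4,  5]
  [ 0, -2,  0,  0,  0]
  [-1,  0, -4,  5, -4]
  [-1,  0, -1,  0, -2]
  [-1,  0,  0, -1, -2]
λ = -2: alg = 2, geom = 2; λ = -1: alg = 3, geom = 2

Step 1 — factor the characteristic polynomial to read off the algebraic multiplicities:
  χ_A(x) = (x + 1)^3*(x + 2)^2

Step 2 — compute geometric multiplicities via the rank-nullity identity g(λ) = n − rank(A − λI):
  rank(A − (-2)·I) = 3, so dim ker(A − (-2)·I) = n − 3 = 2
  rank(A − (-1)·I) = 3, so dim ker(A − (-1)·I) = n − 3 = 2

Summary:
  λ = -2: algebraic multiplicity = 2, geometric multiplicity = 2
  λ = -1: algebraic multiplicity = 3, geometric multiplicity = 2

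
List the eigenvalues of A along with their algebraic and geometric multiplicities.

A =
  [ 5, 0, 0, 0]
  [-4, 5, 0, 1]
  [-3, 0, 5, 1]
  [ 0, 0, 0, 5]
λ = 5: alg = 4, geom = 2

Step 1 — factor the characteristic polynomial to read off the algebraic multiplicities:
  χ_A(x) = (x - 5)^4

Step 2 — compute geometric multiplicities via the rank-nullity identity g(λ) = n − rank(A − λI):
  rank(A − (5)·I) = 2, so dim ker(A − (5)·I) = n − 2 = 2

Summary:
  λ = 5: algebraic multiplicity = 4, geometric multiplicity = 2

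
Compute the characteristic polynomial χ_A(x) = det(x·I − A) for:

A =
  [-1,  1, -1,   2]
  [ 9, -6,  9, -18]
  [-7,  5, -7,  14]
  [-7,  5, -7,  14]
x^4

Expanding det(x·I − A) (e.g. by cofactor expansion or by noting that A is similar to its Jordan form J, which has the same characteristic polynomial as A) gives
  χ_A(x) = x^4
which factors as x^4. The eigenvalues (with algebraic multiplicities) are λ = 0 with multiplicity 4.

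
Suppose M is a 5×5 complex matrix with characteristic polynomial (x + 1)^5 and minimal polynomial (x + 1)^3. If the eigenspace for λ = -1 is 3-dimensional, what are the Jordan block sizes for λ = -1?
Block sizes for λ = -1: [3, 1, 1]

Step 1 — from the characteristic polynomial, algebraic multiplicity of λ = -1 is 5. From dim ker(M − (-1)·I) = 3, there are exactly 3 Jordan blocks for λ = -1.
Step 2 — from the minimal polynomial, the factor (x + 1)^3 tells us the largest block for λ = -1 has size 3.
Step 3 — with total size 5, 3 blocks, and largest block 3, the block sizes (in nonincreasing order) are [3, 1, 1].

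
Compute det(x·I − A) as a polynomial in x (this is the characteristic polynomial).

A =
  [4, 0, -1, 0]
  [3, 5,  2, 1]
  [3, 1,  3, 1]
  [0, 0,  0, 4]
x^4 - 16*x^3 + 96*x^2 - 256*x + 256

Expanding det(x·I − A) (e.g. by cofactor expansion or by noting that A is similar to its Jordan form J, which has the same characteristic polynomial as A) gives
  χ_A(x) = x^4 - 16*x^3 + 96*x^2 - 256*x + 256
which factors as (x - 4)^4. The eigenvalues (with algebraic multiplicities) are λ = 4 with multiplicity 4.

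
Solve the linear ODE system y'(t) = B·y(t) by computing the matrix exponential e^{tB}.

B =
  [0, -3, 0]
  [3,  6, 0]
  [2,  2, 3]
e^{tB} =
  [-3*t*exp(3*t) + exp(3*t), -3*t*exp(3*t), 0]
  [3*t*exp(3*t), 3*t*exp(3*t) + exp(3*t), 0]
  [2*t*exp(3*t), 2*t*exp(3*t), exp(3*t)]

Strategy: write B = P · J · P⁻¹ where J is a Jordan canonical form, so e^{tB} = P · e^{tJ} · P⁻¹, and e^{tJ} can be computed block-by-block.

B has Jordan form
J =
  [3, 1, 0]
  [0, 3, 0]
  [0, 0, 3]
(up to reordering of blocks).

Per-block formulas:
  For a 2×2 Jordan block J_2(3): exp(t · J_2(3)) = e^(3t)·(I + t·N), where N is the 2×2 nilpotent shift.
  For a 1×1 block at λ = 3: exp(t · [3]) = [e^(3t)].

After assembling e^{tJ} and conjugating by P, we get:

e^{tB} =
  [-3*t*exp(3*t) + exp(3*t), -3*t*exp(3*t), 0]
  [3*t*exp(3*t), 3*t*exp(3*t) + exp(3*t), 0]
  [2*t*exp(3*t), 2*t*exp(3*t), exp(3*t)]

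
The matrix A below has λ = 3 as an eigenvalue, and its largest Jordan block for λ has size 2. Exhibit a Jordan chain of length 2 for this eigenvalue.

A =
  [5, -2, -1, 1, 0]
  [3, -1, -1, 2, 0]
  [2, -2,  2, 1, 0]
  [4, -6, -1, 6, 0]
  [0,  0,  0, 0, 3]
A Jordan chain for λ = 3 of length 2:
v_1 = (2, 3, 2, 4, 0)ᵀ
v_2 = (1, 0, 0, 0, 0)ᵀ

Let N = A − (3)·I. We want v_2 with N^2 v_2 = 0 but N^1 v_2 ≠ 0; then v_{j-1} := N · v_j for j = 2, …, 2.

Pick v_2 = (1, 0, 0, 0, 0)ᵀ.
Then v_1 = N · v_2 = (2, 3, 2, 4, 0)ᵀ.

Sanity check: (A − (3)·I) v_1 = (0, 0, 0, 0, 0)ᵀ = 0. ✓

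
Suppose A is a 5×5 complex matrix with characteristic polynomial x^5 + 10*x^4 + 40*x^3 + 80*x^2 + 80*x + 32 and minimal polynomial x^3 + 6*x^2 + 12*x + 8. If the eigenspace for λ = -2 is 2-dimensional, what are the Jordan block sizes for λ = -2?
Block sizes for λ = -2: [3, 2]

Step 1 — from the characteristic polynomial, algebraic multiplicity of λ = -2 is 5. From dim ker(A − (-2)·I) = 2, there are exactly 2 Jordan blocks for λ = -2.
Step 2 — from the minimal polynomial, the factor (x + 2)^3 tells us the largest block for λ = -2 has size 3.
Step 3 — with total size 5, 2 blocks, and largest block 3, the block sizes (in nonincreasing order) are [3, 2].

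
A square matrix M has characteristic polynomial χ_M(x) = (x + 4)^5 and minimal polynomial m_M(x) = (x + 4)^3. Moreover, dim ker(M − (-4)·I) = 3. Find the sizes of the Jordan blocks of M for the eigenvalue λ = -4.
Block sizes for λ = -4: [3, 1, 1]

Step 1 — from the characteristic polynomial, algebraic multiplicity of λ = -4 is 5. From dim ker(M − (-4)·I) = 3, there are exactly 3 Jordan blocks for λ = -4.
Step 2 — from the minimal polynomial, the factor (x + 4)^3 tells us the largest block for λ = -4 has size 3.
Step 3 — with total size 5, 3 blocks, and largest block 3, the block sizes (in nonincreasing order) are [3, 1, 1].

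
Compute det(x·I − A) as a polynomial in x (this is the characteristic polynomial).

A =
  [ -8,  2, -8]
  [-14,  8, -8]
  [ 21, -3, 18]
x^3 - 18*x^2 + 108*x - 216

Expanding det(x·I − A) (e.g. by cofactor expansion or by noting that A is similar to its Jordan form J, which has the same characteristic polynomial as A) gives
  χ_A(x) = x^3 - 18*x^2 + 108*x - 216
which factors as (x - 6)^3. The eigenvalues (with algebraic multiplicities) are λ = 6 with multiplicity 3.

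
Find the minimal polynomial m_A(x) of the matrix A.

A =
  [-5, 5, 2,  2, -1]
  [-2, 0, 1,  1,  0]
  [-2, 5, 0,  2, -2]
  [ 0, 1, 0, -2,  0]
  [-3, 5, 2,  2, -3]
x^3 + 6*x^2 + 12*x + 8

The characteristic polynomial is χ_A(x) = (x + 2)^5, so the eigenvalues are known. The minimal polynomial is
  m_A(x) = Π_λ (x − λ)^{k_λ}
where k_λ is the size of the *largest* Jordan block for λ (equivalently, the smallest k with (A − λI)^k v = 0 for every generalised eigenvector v of λ).

  λ = -2: largest Jordan block has size 3, contributing (x + 2)^3

So m_A(x) = (x + 2)^3 = x^3 + 6*x^2 + 12*x + 8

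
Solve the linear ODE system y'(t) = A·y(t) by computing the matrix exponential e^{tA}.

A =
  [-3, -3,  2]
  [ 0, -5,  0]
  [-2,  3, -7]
e^{tA} =
  [2*t*exp(-5*t) + exp(-5*t), -3*t*exp(-5*t), 2*t*exp(-5*t)]
  [0, exp(-5*t), 0]
  [-2*t*exp(-5*t), 3*t*exp(-5*t), -2*t*exp(-5*t) + exp(-5*t)]

Strategy: write A = P · J · P⁻¹ where J is a Jordan canonical form, so e^{tA} = P · e^{tJ} · P⁻¹, and e^{tJ} can be computed block-by-block.

A has Jordan form
J =
  [-5,  1,  0]
  [ 0, -5,  0]
  [ 0,  0, -5]
(up to reordering of blocks).

Per-block formulas:
  For a 2×2 Jordan block J_2(-5): exp(t · J_2(-5)) = e^(-5t)·(I + t·N), where N is the 2×2 nilpotent shift.
  For a 1×1 block at λ = -5: exp(t · [-5]) = [e^(-5t)].

After assembling e^{tJ} and conjugating by P, we get:

e^{tA} =
  [2*t*exp(-5*t) + exp(-5*t), -3*t*exp(-5*t), 2*t*exp(-5*t)]
  [0, exp(-5*t), 0]
  [-2*t*exp(-5*t), 3*t*exp(-5*t), -2*t*exp(-5*t) + exp(-5*t)]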